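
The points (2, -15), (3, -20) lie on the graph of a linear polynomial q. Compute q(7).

Write q(s) = as + b. Substituting each data point gives a linear system:
  2a + b = -15
  3a + b = -20
Solving the system yields a = -5, b = -5.
So q(s) = -5s - 5.
Then q(7) = -40.

-40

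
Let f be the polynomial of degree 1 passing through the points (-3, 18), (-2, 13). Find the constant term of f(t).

3

Write f(t) = at + b. Substituting each data point gives a linear system:
  -3a + b = 18
  -2a + b = 13
Solving the system yields a = -5, b = 3.
So f(t) = -5t + 3.
The constant term is 3.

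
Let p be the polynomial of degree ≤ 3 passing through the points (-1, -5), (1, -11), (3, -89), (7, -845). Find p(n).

p(n) = -2n^3 - 3n^2 - n - 5

Write p(n) = an^3 + bn^2 + cn + d. Substituting each data point gives a linear system:
  -a + b - c + d = -5
  a + b + c + d = -11
  27a + 9b + 3c + d = -89
  343a + 49b + 7c + d = -845
Solving the system yields a = -2, b = -3, c = -1, d = -5.
So p(n) = -2n³ - 3n² - n - 5.
Check: p(-1) = -5. ✓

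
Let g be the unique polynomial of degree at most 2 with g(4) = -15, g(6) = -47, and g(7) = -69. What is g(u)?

Write g(u) = au^2 + bu + c. Substituting each data point gives a linear system:
  16a + 4b + c = -15
  36a + 6b + c = -47
  49a + 7b + c = -69
Solving the system yields a = -2, b = 4, c = 1.
So g(u) = -2u^2 + 4u + 1.
Check: g(7) = -69. ✓

g(u) = -2u^2 + 4u + 1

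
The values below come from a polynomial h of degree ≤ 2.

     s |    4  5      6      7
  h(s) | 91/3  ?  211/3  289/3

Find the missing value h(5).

145/3

On equispaced nodes a degree-2 polynomial has vanishing third forward difference, so
  - h(4) + 3·h(5) - 3·h(6) + h(7) = 0.
Substituting the known values and solving for h(5):
  3·h(5) = 145
  h(5) = 145/3.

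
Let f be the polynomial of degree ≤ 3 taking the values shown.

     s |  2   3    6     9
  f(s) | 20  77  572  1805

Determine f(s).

f(s) = 2s^3 + 5s^2 - 6s - 4

Write f(s) = as^3 + bs^2 + cs + d. Substituting each data point gives a linear system:
  8a + 4b + 2c + d = 20
  27a + 9b + 3c + d = 77
  216a + 36b + 6c + d = 572
  729a + 81b + 9c + d = 1805
Solving the system yields a = 2, b = 5, c = -6, d = -4.
So f(s) = 2s^3 + 5s^2 - 6s - 4.
Check: f(6) = 572. ✓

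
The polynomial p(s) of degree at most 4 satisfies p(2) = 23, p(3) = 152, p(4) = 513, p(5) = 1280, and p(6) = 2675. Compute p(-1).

Write p(s) = as^4 + bs^3 + cs^2 + ds + e. Substituting each data point gives a linear system:
  16a + 8b + 4c + 2d + e = 23
  81a + 27b + 9c + 3d + e = 152
  256a + 64b + 16c + 4d + e = 513
  625a + 125b + 25c + 5d + e = 1280
  1296a + 216b + 36c + 6d + e = 2675
Solving the system yields a = 2, b = 1, c = -3, d = -5, e = 5.
So p(s) = 2s^4 + s^3 - 3s^2 - 5s + 5.
Then p(-1) = 8.

8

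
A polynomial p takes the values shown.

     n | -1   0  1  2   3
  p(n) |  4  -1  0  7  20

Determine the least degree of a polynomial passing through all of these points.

2

Forward differences of the values at n = -1, 0, 1, 2, 3:
  p  : 4  -1  0  7  20
  Δ  : -5  1  7  13
  Δ^2: 6  6  6
  Δ^3: 0  0
  Δ^4: 0
The second differences are constant (6) and nonzero, while all higher differences vanish, so the minimal degree is 2.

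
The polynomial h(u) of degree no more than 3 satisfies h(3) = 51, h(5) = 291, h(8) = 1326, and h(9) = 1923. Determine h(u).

Using the Lagrange interpolation formula with nodes 3, 5, 8, 9:
  L_0(u) = (u - 5)(u - 8)(u - 9) / -60
  L_1(u) = (u - 3)(u - 8)(u - 9) / 24
  L_2(u) = (u - 3)(u - 5)(u - 9) / -15
  L_3(u) = (u - 3)(u - 5)(u - 8) / 24
Then h(u) = 51·L_0(u) + 291·L_1(u) + 1326·L_2(u) + 1923·L_3(u).
Expanding and collecting terms gives h(u) = 3u^3 - 3u^2 - 3u + 6.
Check: h(9) = 1923. ✓

h(u) = 3u^3 - 3u^2 - 3u + 6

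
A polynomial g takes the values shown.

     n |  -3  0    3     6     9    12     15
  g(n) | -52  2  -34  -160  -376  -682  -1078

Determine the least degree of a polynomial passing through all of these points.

Forward differences of the values at n = -3, 0, 3, 6, 9, 12, 15:
  g  : -52  2  -34  -160  -376  -682  -1078
  Δ  : 54  -36  -126  -216  -306  -396
  Δ^2: -90  -90  -90  -90  -90
  Δ^3: 0  0  0  0
  Δ^4: 0  0  0
  Δ^5: 0  0
  Δ^6: 0
The second differences are constant (-90) and nonzero, while all higher differences vanish, so the minimal degree is 2.

2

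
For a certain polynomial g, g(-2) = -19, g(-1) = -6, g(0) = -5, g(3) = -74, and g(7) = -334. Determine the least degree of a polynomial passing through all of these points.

2

Divided differences on the nodes -2, -1, 0, 3, 7:
  order 0: -19  -6  -5  -74  -334
  order 1: 13  1  -23  -65
  order 2: -6  -6  -6
  order 3: 0  0
  order 4: 0
The order-2 divided differences are all -6 (nonzero) and every higher order vanishes, so the data lies on a polynomial of degree exactly 2.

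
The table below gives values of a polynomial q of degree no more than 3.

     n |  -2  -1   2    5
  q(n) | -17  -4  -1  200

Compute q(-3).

Write q(n) = an^3 + bn^2 + cn + d. Substituting each data point gives a linear system:
  -8a + 4b - 2c + d = -17
  -a + b - c + d = -4
  8a + 4b + 2c + d = -1
  125a + 25b + 5c + d = 200
Solving the system yields a = 2, b = -1, c = -4, d = -5.
So q(n) = 2n^3 - n^2 - 4n - 5.
Then q(-3) = -56.

-56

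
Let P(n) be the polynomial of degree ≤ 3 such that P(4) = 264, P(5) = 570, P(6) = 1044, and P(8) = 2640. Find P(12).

9432

Write P(n) = an^3 + bn^2 + cn + d. Substituting each data point gives a linear system:
  64a + 16b + 4c + d = 264
  125a + 25b + 5c + d = 570
  216a + 36b + 6c + d = 1044
  512a + 64b + 8c + d = 2640
Solving the system yields a = 6, b = -6, c = -6, d = 0.
So P(n) = 6n³ - 6n² - 6n.
Then P(12) = 9432.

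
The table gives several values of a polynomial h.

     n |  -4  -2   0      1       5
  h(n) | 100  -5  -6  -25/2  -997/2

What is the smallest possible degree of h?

3

Divided differences on the nodes -4, -2, 0, 1, 5:
  order 0: 100  -5  -6  -25/2  -997/2
  order 1: -105/2  -1/2  -13/2  -243/2
  order 2: 13  -2  -23
  order 3: -3  -3
  order 4: 0
The order-3 divided differences are all -3 (nonzero) and every higher order vanishes, so the data lies on a polynomial of degree exactly 3.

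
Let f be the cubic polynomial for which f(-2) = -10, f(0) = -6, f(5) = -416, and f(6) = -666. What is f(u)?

f(u) = -2u^3 - 6u^2 - 2u - 6

Using the Lagrange interpolation formula with nodes -2, 0, 5, 6:
  L_0(u) = u(u - 5)(u - 6) / -112
  L_1(u) = (u + 2)(u - 5)(u - 6) / 60
  L_2(u) = (u + 2)u(u - 6) / -35
  L_3(u) = (u + 2)u(u - 5) / 48
Then f(u) = -10·L_0(u) - 6·L_1(u) - 416·L_2(u) - 666·L_3(u).
Expanding and collecting terms gives f(u) = -2u^3 - 6u^2 - 2u - 6.
Check: f(6) = -666. ✓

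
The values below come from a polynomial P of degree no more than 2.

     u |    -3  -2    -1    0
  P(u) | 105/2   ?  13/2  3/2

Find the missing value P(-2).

47/2

On equispaced nodes a degree-2 polynomial has vanishing third forward difference, so
  - P(-3) + 3·P(-2) - 3·P(-1) + P(0) = 0.
Substituting the known values and solving for P(-2):
  3·P(-2) = 141/2
  P(-2) = 47/2.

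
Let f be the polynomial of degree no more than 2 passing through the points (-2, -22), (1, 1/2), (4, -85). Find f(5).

Forward differences of the values at s = -2, 1, 4:
  f  : -22  1/2  -85
  Δ  : 45/2  -171/2
  Δ^2: -108
The second differences are constant, confirming degree 2.
Interpolating (Newton forward form) and evaluating at s = 5 gives f(5) = -275/2.

-275/2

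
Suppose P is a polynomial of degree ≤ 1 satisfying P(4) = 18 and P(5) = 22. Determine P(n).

P(n) = 4n + 2

Using the Lagrange interpolation formula with nodes 4, 5:
  L_0(n) = (n - 5) / -1
  L_1(n) = (n - 4) / 1
Then P(n) = 18·L_0(n) + 22·L_1(n).
Expanding and collecting terms gives P(n) = 4n + 2.
Check: P(5) = 22. ✓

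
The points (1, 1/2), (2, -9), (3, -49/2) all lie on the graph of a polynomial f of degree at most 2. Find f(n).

Write f(n) = an^2 + bn + c. Substituting each data point gives a linear system:
  a + b + c = 1/2
  4a + 2b + c = -9
  9a + 3b + c = -49/2
Solving the system yields a = -3, b = -1/2, c = 4.
So f(n) = -3n² - (1/2)n + 4.
Check: f(2) = -9. ✓

f(n) = -3n^2 - (1/2)n + 4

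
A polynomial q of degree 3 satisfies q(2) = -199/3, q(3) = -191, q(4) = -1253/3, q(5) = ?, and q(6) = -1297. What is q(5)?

-2329/3

The 4 known points determine the degree-3 polynomial uniquely.
Write q(t) = at^3 + bt^2 + ct + d. Substituting each data point gives a linear system:
  8a + 4b + 2c + d = -199/3
  27a + 9b + 3c + d = -191
  64a + 16b + 4c + d = -1253/3
  216a + 36b + 6c + d = -1297
Solving the system yields a = -5, b = -6, c = 1/3, d = -3.
So q(t) = -5t^3 - 6t^2 + (1/3)t - 3.
Then q(5) = -2329/3.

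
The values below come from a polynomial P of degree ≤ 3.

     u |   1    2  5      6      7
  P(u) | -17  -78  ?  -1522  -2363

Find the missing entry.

The 4 known points determine the degree-3 polynomial uniquely.
Write P(u) = au^3 + bu^2 + cu + d. Substituting each data point gives a linear system:
  a + b + c + d = -17
  8a + 4b + 2c + d = -78
  216a + 36b + 6c + d = -1522
  343a + 49b + 7c + d = -2363
Solving the system yields a = -6, b = -6, c = -1, d = -4.
So P(u) = -6u^3 - 6u^2 - u - 4.
Then P(5) = -909.

-909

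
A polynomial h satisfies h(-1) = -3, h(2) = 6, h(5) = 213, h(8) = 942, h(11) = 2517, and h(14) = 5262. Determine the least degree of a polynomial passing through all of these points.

Forward differences of the values at u = -1, 2, 5, 8, 11, 14:
  h  : -3  6  213  942  2517  5262
  Δ  : 9  207  729  1575  2745
  Δ^2: 198  522  846  1170
  Δ^3: 324  324  324
  Δ^4: 0  0
  Δ^5: 0
The third differences are constant (324) and nonzero, while all higher differences vanish, so the minimal degree is 3.

3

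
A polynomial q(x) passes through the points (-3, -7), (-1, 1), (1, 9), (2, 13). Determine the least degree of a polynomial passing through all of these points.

Divided differences on the nodes -3, -1, 1, 2:
  order 0: -7  1  9  13
  order 1: 4  4  4
  order 2: 0  0
  order 3: 0
The order-1 divided differences are all 4 (nonzero) and every higher order vanishes, so the data lies on a polynomial of degree exactly 1.

1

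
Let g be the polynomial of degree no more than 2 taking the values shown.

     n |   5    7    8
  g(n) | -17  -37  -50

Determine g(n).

Write g(n) = an^2 + bn + c. Substituting each data point gives a linear system:
  25a + 5b + c = -17
  49a + 7b + c = -37
  64a + 8b + c = -50
Solving the system yields a = -1, b = 2, c = -2.
So g(n) = -n^2 + 2n - 2.
Check: g(7) = -37. ✓

g(n) = -n^2 + 2n - 2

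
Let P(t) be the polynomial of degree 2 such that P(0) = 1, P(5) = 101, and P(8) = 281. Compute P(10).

451

Write P(t) = at^2 + bt + c. Substituting each data point gives a linear system:
  c = 1
  25a + 5b + c = 101
  64a + 8b + c = 281
Solving the system yields a = 5, b = -5, c = 1.
So P(t) = 5t^2 - 5t + 1.
Then P(10) = 451.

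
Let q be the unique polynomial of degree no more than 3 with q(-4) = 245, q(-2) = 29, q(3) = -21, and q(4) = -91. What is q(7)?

Write q(s) = as^3 + bs^2 + cs + d. Substituting each data point gives a linear system:
  -64a + 16b - 4c + d = 245
  -8a + 4b - 2c + d = 29
  27a + 9b + 3c + d = -21
  64a + 16b + 4c + d = -91
Solving the system yields a = -3, b = 5, c = 6, d = -3.
So q(s) = -3s^3 + 5s^2 + 6s - 3.
Then q(7) = -745.

-745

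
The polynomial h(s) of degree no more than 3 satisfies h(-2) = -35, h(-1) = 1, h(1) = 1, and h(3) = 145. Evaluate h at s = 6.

1261

Using the Lagrange interpolation formula with nodes -2, -1, 1, 3:
  L_0(s) = (s + 1)(s - 1)(s - 3) / -15
  L_1(s) = (s + 2)(s - 1)(s - 3) / 8
  L_2(s) = (s + 2)(s + 1)(s - 3) / -12
  L_3(s) = (s + 2)(s + 1)(s - 1) / 40
Then h(s) = -35·L_0(s) + 1·L_1(s) + 1·L_2(s) + 145·L_3(s).
Expanding and collecting terms gives h(s) = 6s^3 - 6s + 1.
Evaluating at s = 6: h(6) = 1261.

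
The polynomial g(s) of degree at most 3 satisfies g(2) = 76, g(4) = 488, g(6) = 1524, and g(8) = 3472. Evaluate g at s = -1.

Write g(s) = as^3 + bs^2 + cs + d. Substituting each data point gives a linear system:
  8a + 4b + 2c + d = 76
  64a + 16b + 4c + d = 488
  216a + 36b + 6c + d = 1524
  512a + 64b + 8c + d = 3472
Solving the system yields a = 6, b = 6, c = 2, d = 0.
So g(s) = 6s^3 + 6s^2 + 2s.
Then g(-1) = -2.

-2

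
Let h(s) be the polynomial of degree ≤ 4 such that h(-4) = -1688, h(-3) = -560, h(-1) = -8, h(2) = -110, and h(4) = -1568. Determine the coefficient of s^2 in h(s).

Write h(s) = as^4 + bs^3 + cs^2 + ds + e. Substituting each data point gives a linear system:
  256a - 64b + 16c - 4d + e = -1688
  81a - 27b + 9c - 3d + e = -560
  a - b + c - d + e = -8
  16a + 8b + 4c + 2d + e = -110
  256a + 64b + 16c + 4d + e = -1568
Solving the system yields a = -6, b = 1, c = -6, d = -1, e = 4.
So h(s) = -6s⁴ + s³ - 6s² - s + 4.
The coefficient of s^2 is -6.

-6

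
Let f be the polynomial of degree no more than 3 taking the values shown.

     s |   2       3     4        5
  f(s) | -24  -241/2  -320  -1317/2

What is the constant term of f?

4

Write f(s) = as^3 + bs^2 + cs + d. Substituting each data point gives a linear system:
  8a + 4b + 2c + d = -24
  27a + 9b + 3c + d = -241/2
  64a + 16b + 4c + d = -320
  125a + 25b + 5c + d = -1317/2
Solving the system yields a = -6, b = 5/2, c = 5, d = 4.
So f(s) = -6s³ + (5/2)s² + 5s + 4.
The constant term is 4.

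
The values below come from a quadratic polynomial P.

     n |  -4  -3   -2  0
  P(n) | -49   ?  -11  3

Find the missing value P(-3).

-27

The 3 known points determine the degree-2 polynomial uniquely.
Write P(n) = an^2 + bn + c. Substituting each data point gives a linear system:
  16a - 4b + c = -49
  4a - 2b + c = -11
  c = 3
Solving the system yields a = -3, b = 1, c = 3.
So P(n) = -3n^2 + n + 3.
Then P(-3) = -27.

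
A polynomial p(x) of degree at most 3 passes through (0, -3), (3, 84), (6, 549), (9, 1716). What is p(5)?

332

Using the Lagrange interpolation formula with nodes 0, 3, 6, 9:
  L_0(x) = (x - 3)(x - 6)(x - 9) / -162
  L_1(x) = x(x - 6)(x - 9) / 54
  L_2(x) = x(x - 3)(x - 9) / -54
  L_3(x) = x(x - 3)(x - 6) / 162
Then p(x) = -3·L_0(x) + 84·L_1(x) + 549·L_2(x) + 1716·L_3(x).
Expanding and collecting terms gives p(x) = 2x^3 + 3x^2 + 2x - 3.
Evaluating at x = 5: p(5) = 332.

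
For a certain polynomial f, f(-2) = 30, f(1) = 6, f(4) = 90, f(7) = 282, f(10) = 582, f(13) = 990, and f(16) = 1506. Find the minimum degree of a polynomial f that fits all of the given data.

Forward differences of the values at t = -2, 1, 4, 7, 10, 13, 16:
  f  : 30  6  90  282  582  990  1506
  Δ  : -24  84  192  300  408  516
  Δ^2: 108  108  108  108  108
  Δ^3: 0  0  0  0
  Δ^4: 0  0  0
  Δ^5: 0  0
  Δ^6: 0
The second differences are constant (108) and nonzero, while all higher differences vanish, so the minimal degree is 2.

2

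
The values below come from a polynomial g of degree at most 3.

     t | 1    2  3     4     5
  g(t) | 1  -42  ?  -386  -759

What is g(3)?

-159

On equispaced nodes a degree-3 polynomial has vanishing fourth forward difference, so
  g(1) - 4·g(2) + 6·g(3) - 4·g(4) + g(5) = 0.
Substituting the known values and solving for g(3):
  6·g(3) = -954
  g(3) = -159.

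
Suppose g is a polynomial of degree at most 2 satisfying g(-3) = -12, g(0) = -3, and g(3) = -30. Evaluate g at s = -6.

Using the Lagrange interpolation formula with nodes -3, 0, 3:
  L_0(s) = s(s - 3) / 18
  L_1(s) = (s + 3)(s - 3) / -9
  L_2(s) = (s + 3)s / 18
Then g(s) = -12·L_0(s) - 3·L_1(s) - 30·L_2(s).
Expanding and collecting terms gives g(s) = -2s^2 - 3s - 3.
Evaluating at s = -6: g(-6) = -57.

-57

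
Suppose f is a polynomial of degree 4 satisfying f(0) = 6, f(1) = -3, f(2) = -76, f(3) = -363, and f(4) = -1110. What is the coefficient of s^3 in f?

-1

Write f(s) = as^4 + bs^3 + cs^2 + ds + e. Substituting each data point gives a linear system:
  e = 6
  a + b + c + d + e = -3
  16a + 8b + 4c + 2d + e = -76
  81a + 27b + 9c + 3d + e = -363
  256a + 64b + 16c + 4d + e = -1110
Solving the system yields a = -4, b = -1, c = -1, d = -3, e = 6.
So f(s) = -4s^4 - s^3 - s^2 - 3s + 6.
The coefficient of s^3 is -1.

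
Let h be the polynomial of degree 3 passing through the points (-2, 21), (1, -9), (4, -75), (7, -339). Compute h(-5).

Using the Lagrange interpolation formula with nodes -2, 1, 4, 7:
  L_0(x) = (x - 1)(x - 4)(x - 7) / -162
  L_1(x) = (x + 2)(x - 4)(x - 7) / 54
  L_2(x) = (x + 2)(x - 1)(x - 7) / -54
  L_3(x) = (x + 2)(x - 1)(x - 4) / 162
Then h(x) = 21·L_0(x) - 9·L_1(x) - 75·L_2(x) - 339·L_3(x).
Expanding and collecting terms gives h(x) = -x^3 + x^2 - 6x - 3.
Evaluating at x = -5: h(-5) = 177.

177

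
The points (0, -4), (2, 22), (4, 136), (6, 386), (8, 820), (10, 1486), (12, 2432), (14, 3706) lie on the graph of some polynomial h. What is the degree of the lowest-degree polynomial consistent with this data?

Forward differences of the values at x = 0, 2, 4, 6, 8, 10, 12, 14:
  h  : -4  22  136  386  820  1486  2432  3706
  Δ  : 26  114  250  434  666  946  1274
  Δ^2: 88  136  184  232  280  328
  Δ^3: 48  48  48  48  48
  Δ^4: 0  0  0  0
  Δ^5: 0  0  0
  Δ^6: 0  0
  Δ^7: 0
The third differences are constant (48) and nonzero, while all higher differences vanish, so the minimal degree is 3.

3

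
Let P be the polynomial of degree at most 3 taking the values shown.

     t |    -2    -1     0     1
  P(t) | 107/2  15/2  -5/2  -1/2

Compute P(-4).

699/2

Forward differences of the values at t = -2, -1, 0, 1:
  P  : 107/2  15/2  -5/2  -1/2
  Δ  : -46  -10  2
  Δ^2: 36  12
  Δ^3: -24
The third differences are constant, confirming degree 3.
Interpolating (Newton forward form) and evaluating at t = -4 gives P(-4) = 699/2.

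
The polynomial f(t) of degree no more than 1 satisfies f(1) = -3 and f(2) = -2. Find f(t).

Write f(t) = at + b. Substituting each data point gives a linear system:
  a + b = -3
  2a + b = -2
Solving the system yields a = 1, b = -4.
So f(t) = t - 4.
Check: f(2) = -2. ✓

f(t) = t - 4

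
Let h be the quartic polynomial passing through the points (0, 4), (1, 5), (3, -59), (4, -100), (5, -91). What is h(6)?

40

Write h(t) = at^4 + bt^3 + ct^2 + dt + e. Substituting each data point gives a linear system:
  e = 4
  a + b + c + d + e = 5
  81a + 27b + 9c + 3d + e = -59
  256a + 64b + 16c + 4d + e = -100
  625a + 125b + 25c + 5d + e = -91
Solving the system yields a = 1, b = -6, c = 0, d = 6, e = 4.
So h(t) = t^4 - 6t^3 + 6t + 4.
Then h(6) = 40.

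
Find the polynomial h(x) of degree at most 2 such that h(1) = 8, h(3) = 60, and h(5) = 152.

h(x) = 5x^2 + 6x - 3

Write h(x) = ax^2 + bx + c. Substituting each data point gives a linear system:
  a + b + c = 8
  9a + 3b + c = 60
  25a + 5b + c = 152
Solving the system yields a = 5, b = 6, c = -3.
So h(x) = 5x^2 + 6x - 3.
Check: h(3) = 60. ✓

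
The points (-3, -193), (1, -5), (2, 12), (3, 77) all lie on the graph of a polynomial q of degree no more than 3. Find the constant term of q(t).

-4

Write q(t) = at^3 + bt^2 + ct + d. Substituting each data point gives a linear system:
  -27a + 9b - 3c + d = -193
  a + b + c + d = -5
  8a + 4b + 2c + d = 12
  27a + 9b + 3c + d = 77
Solving the system yields a = 5, b = -6, c = 0, d = -4.
So q(t) = 5t^3 - 6t^2 - 4.
The constant term is -4.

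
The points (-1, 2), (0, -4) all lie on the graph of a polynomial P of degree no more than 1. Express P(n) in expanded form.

Using the Lagrange interpolation formula with nodes -1, 0:
  L_0(n) = n / -1
  L_1(n) = (n + 1) / 1
Then P(n) = 2·L_0(n) - 4·L_1(n).
Expanding and collecting terms gives P(n) = -6n - 4.
Check: P(0) = -4. ✓

P(n) = -6n - 4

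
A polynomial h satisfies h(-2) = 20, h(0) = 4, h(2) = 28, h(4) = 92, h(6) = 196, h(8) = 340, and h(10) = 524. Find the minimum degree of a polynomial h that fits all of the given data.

2

Forward differences of the values at s = -2, 0, 2, 4, 6, 8, 10:
  h  : 20  4  28  92  196  340  524
  Δ  : -16  24  64  104  144  184
  Δ^2: 40  40  40  40  40
  Δ^3: 0  0  0  0
  Δ^4: 0  0  0
  Δ^5: 0  0
  Δ^6: 0
The second differences are constant (40) and nonzero, while all higher differences vanish, so the minimal degree is 2.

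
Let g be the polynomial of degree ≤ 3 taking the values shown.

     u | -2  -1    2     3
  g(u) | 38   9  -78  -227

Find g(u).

g(u) = -6u^3 - 6u^2 - 5u + 4

Write g(u) = au^3 + bu^2 + cu + d. Substituting each data point gives a linear system:
  -8a + 4b - 2c + d = 38
  -a + b - c + d = 9
  8a + 4b + 2c + d = -78
  27a + 9b + 3c + d = -227
Solving the system yields a = -6, b = -6, c = -5, d = 4.
So g(u) = -6u^3 - 6u^2 - 5u + 4.
Check: g(2) = -78. ✓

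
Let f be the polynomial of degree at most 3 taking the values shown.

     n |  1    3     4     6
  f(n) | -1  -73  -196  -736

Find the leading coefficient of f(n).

-4

Write f(n) = an^3 + bn^2 + cn + d. Substituting each data point gives a linear system:
  a + b + c + d = -1
  27a + 9b + 3c + d = -73
  64a + 16b + 4c + d = -196
  216a + 36b + 6c + d = -736
Solving the system yields a = -4, b = 3, c = 4, d = -4.
So f(n) = -4n^3 + 3n^2 + 4n - 4.
The leading coefficient is -4.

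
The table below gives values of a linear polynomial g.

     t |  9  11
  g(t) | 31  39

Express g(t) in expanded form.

g(t) = 4t - 5

Write g(t) = at + b. Substituting each data point gives a linear system:
  9a + b = 31
  11a + b = 39
Solving the system yields a = 4, b = -5.
So g(t) = 4t - 5.
Check: g(11) = 39. ✓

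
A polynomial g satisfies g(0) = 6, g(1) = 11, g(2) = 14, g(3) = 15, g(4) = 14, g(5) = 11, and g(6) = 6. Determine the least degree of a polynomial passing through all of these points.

2

Forward differences of the values at x = 0, 1, 2, 3, 4, 5, 6:
  g  : 6  11  14  15  14  11  6
  Δ  : 5  3  1  -1  -3  -5
  Δ^2: -2  -2  -2  -2  -2
  Δ^3: 0  0  0  0
  Δ^4: 0  0  0
  Δ^5: 0  0
  Δ^6: 0
The second differences are constant (-2) and nonzero, while all higher differences vanish, so the minimal degree is 2.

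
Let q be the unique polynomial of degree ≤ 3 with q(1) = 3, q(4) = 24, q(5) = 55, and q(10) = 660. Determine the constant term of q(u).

Write q(u) = au^3 + bu^2 + cu + d. Substituting each data point gives a linear system:
  a + b + c + d = 3
  64a + 16b + 4c + d = 24
  125a + 25b + 5c + d = 55
  1000a + 100b + 10c + d = 660
Solving the system yields a = 1, b = -4, c = 6, d = 0.
So q(u) = u^3 - 4u^2 + 6u.
The constant term is 0.

0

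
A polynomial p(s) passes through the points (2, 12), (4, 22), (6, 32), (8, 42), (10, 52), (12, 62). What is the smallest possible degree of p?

Forward differences of the values at s = 2, 4, 6, 8, 10, 12:
  p  : 12  22  32  42  52  62
  Δ  : 10  10  10  10  10
  Δ^2: 0  0  0  0
  Δ^3: 0  0  0
  Δ^4: 0  0
  Δ^5: 0
The first differences are constant (10) and nonzero, while all higher differences vanish, so the minimal degree is 1.

1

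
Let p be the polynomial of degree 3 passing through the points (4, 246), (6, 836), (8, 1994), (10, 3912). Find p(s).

p(s) = 4s^3 - s^2 + s + 2

Using the Lagrange interpolation formula with nodes 4, 6, 8, 10:
  L_0(s) = (s - 6)(s - 8)(s - 10) / -48
  L_1(s) = (s - 4)(s - 8)(s - 10) / 16
  L_2(s) = (s - 4)(s - 6)(s - 10) / -16
  L_3(s) = (s - 4)(s - 6)(s - 8) / 48
Then p(s) = 246·L_0(s) + 836·L_1(s) + 1994·L_2(s) + 3912·L_3(s).
Expanding and collecting terms gives p(s) = 4s^3 - s^2 + s + 2.
Check: p(4) = 246. ✓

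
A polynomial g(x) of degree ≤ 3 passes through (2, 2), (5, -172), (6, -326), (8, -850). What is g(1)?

Using the Lagrange interpolation formula with nodes 2, 5, 6, 8:
  L_0(x) = (x - 5)(x - 6)(x - 8) / -72
  L_1(x) = (x - 2)(x - 6)(x - 8) / 9
  L_2(x) = (x - 2)(x - 5)(x - 8) / -8
  L_3(x) = (x - 2)(x - 5)(x - 6) / 36
Then g(x) = 2·L_0(x) - 172·L_1(x) - 326·L_2(x) - 850·L_3(x).
Expanding and collecting terms gives g(x) = -2x^3 + 2x^2 + 6x - 2.
Evaluating at x = 1: g(1) = 4.

4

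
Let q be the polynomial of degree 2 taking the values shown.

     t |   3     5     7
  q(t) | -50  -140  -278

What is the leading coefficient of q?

Write q(t) = at^2 + bt + c. Substituting each data point gives a linear system:
  9a + 3b + c = -50
  25a + 5b + c = -140
  49a + 7b + c = -278
Solving the system yields a = -6, b = 3, c = -5.
So q(t) = -6t² + 3t - 5.
The leading coefficient is -6.

-6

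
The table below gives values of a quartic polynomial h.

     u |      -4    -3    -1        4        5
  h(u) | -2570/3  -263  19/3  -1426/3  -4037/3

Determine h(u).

h(u) = -3u^4 + 3u^3 + 6u^2 - (1/3)u + 6

Write h(u) = au^4 + bu^3 + cu^2 + du + e. Substituting each data point gives a linear system:
  256a - 64b + 16c - 4d + e = -2570/3
  81a - 27b + 9c - 3d + e = -263
  a - b + c - d + e = 19/3
  256a + 64b + 16c + 4d + e = -1426/3
  625a + 125b + 25c + 5d + e = -4037/3
Solving the system yields a = -3, b = 3, c = 6, d = -1/3, e = 6.
So h(u) = -3u^4 + 3u^3 + 6u^2 - (1/3)u + 6.
Check: h(4) = -1426/3. ✓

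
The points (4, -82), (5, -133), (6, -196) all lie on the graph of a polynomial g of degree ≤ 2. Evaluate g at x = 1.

Write g(x) = ax^2 + bx + c. Substituting each data point gives a linear system:
  16a + 4b + c = -82
  25a + 5b + c = -133
  36a + 6b + c = -196
Solving the system yields a = -6, b = 3, c = 2.
So g(x) = -6x² + 3x + 2.
Then g(1) = -1.

-1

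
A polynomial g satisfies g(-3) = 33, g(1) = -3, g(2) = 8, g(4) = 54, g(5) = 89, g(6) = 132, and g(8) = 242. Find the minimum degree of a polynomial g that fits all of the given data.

Divided differences on the nodes -3, 1, 2, 4, 5, 6, 8:
  order 0: 33  -3  8  54  89  132  242
  order 1: -9  11  23  35  43  55
  order 2: 4  4  4  4  4
  order 3: 0  0  0  0
  order 4: 0  0  0
  order 5: 0  0
  order 6: 0
The order-2 divided differences are all 4 (nonzero) and every higher order vanishes, so the data lies on a polynomial of degree exactly 2.

2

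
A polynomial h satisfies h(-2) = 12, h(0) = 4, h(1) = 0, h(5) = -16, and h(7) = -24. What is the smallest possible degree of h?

1

Divided differences on the nodes -2, 0, 1, 5, 7:
  order 0: 12  4  0  -16  -24
  order 1: -4  -4  -4  -4
  order 2: 0  0  0
  order 3: 0  0
  order 4: 0
The order-1 divided differences are all -4 (nonzero) and every higher order vanishes, so the data lies on a polynomial of degree exactly 1.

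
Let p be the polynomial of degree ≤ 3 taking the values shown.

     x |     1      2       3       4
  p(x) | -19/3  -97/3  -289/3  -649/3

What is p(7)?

Using the Lagrange interpolation formula with nodes 1, 2, 3, 4:
  L_0(x) = (x - 2)(x - 3)(x - 4) / -6
  L_1(x) = (x - 1)(x - 3)(x - 4) / 2
  L_2(x) = (x - 1)(x - 2)(x - 4) / -2
  L_3(x) = (x - 1)(x - 2)(x - 3) / 6
Then p(x) = -19/3·L_0(x) - 97/3·L_1(x) - 289/3·L_2(x) - 649/3·L_3(x).
Expanding and collecting terms gives p(x) = -3x^3 - x^2 - 2x - 1/3.
Evaluating at x = 7: p(7) = -3277/3.

-3277/3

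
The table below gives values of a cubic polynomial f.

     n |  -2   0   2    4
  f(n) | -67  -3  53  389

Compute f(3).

168

Using the Lagrange interpolation formula with nodes -2, 0, 2, 4:
  L_0(n) = n(n - 2)(n - 4) / -48
  L_1(n) = (n + 2)(n - 2)(n - 4) / 16
  L_2(n) = (n + 2)n(n - 4) / -16
  L_3(n) = (n + 2)n(n - 2) / 48
Then f(n) = -67·L_0(n) - 3·L_1(n) + 53·L_2(n) + 389·L_3(n).
Expanding and collecting terms gives f(n) = 6n³ - n² + 6n - 3.
Evaluating at n = 3: f(3) = 168.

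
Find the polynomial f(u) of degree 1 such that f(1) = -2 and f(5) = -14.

f(u) = -3u + 1

Write f(u) = au + b. Substituting each data point gives a linear system:
  a + b = -2
  5a + b = -14
Solving the system yields a = -3, b = 1.
So f(u) = -3u + 1.
Check: f(5) = -14. ✓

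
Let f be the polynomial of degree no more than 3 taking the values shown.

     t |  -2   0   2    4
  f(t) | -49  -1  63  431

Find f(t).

f(t) = 6t^3 + 2t^2 + 4t - 1

Write f(t) = at^3 + bt^2 + ct + d. Substituting each data point gives a linear system:
  -8a + 4b - 2c + d = -49
  d = -1
  8a + 4b + 2c + d = 63
  64a + 16b + 4c + d = 431
Solving the system yields a = 6, b = 2, c = 4, d = -1.
So f(t) = 6t^3 + 2t^2 + 4t - 1.
Check: f(-2) = -49. ✓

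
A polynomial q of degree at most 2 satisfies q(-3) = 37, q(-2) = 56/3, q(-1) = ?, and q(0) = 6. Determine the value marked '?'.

25/3

The 3 known points determine the degree-2 polynomial uniquely.
Write q(t) = at^2 + bt + c. Substituting each data point gives a linear system:
  9a - 3b + c = 37
  4a - 2b + c = 56/3
  c = 6
Solving the system yields a = 4, b = 5/3, c = 6.
So q(t) = 4t^2 + (5/3)t + 6.
Then q(-1) = 25/3.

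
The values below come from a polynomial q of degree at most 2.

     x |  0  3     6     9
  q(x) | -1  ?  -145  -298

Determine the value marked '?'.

-46

The 3 known points determine the degree-2 polynomial uniquely.
Write q(x) = ax^2 + bx + c. Substituting each data point gives a linear system:
  c = -1
  36a + 6b + c = -145
  81a + 9b + c = -298
Solving the system yields a = -3, b = -6, c = -1.
So q(x) = -3x² - 6x - 1.
Then q(3) = -46.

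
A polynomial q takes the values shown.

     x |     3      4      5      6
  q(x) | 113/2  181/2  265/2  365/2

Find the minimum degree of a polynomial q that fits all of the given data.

2

Forward differences of the values at x = 3, 4, 5, 6:
  q  : 113/2  181/2  265/2  365/2
  Δ  : 34  42  50
  Δ^2: 8  8
  Δ^3: 0
The second differences are constant (8) and nonzero, while all higher differences vanish, so the minimal degree is 2.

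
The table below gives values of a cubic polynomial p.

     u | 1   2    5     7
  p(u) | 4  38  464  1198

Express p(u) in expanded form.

p(u) = 3u^3 + 3u^2 + 4u - 6

Write p(u) = au^3 + bu^2 + cu + d. Substituting each data point gives a linear system:
  a + b + c + d = 4
  8a + 4b + 2c + d = 38
  125a + 25b + 5c + d = 464
  343a + 49b + 7c + d = 1198
Solving the system yields a = 3, b = 3, c = 4, d = -6.
So p(u) = 3u³ + 3u² + 4u - 6.
Check: p(2) = 38. ✓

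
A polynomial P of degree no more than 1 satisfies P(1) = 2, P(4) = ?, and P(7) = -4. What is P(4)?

The 2 known points determine the degree-1 polynomial uniquely.
Write P(s) = as + b. Substituting each data point gives a linear system:
  a + b = 2
  7a + b = -4
Solving the system yields a = -1, b = 3.
So P(s) = -s + 3.
Then P(4) = -1.

-1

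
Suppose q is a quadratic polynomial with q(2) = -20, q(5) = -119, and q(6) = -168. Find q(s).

Write q(s) = as^2 + bs + c. Substituting each data point gives a linear system:
  4a + 2b + c = -20
  25a + 5b + c = -119
  36a + 6b + c = -168
Solving the system yields a = -4, b = -5, c = 6.
So q(s) = -4s^2 - 5s + 6.
Check: q(6) = -168. ✓

q(s) = -4s^2 - 5s + 6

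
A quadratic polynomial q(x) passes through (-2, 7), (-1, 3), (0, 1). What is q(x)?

Write q(x) = ax^2 + bx + c. Substituting each data point gives a linear system:
  4a - 2b + c = 7
  a - b + c = 3
  c = 1
Solving the system yields a = 1, b = -1, c = 1.
So q(x) = x^2 - x + 1.
Check: q(-2) = 7. ✓

q(x) = x^2 - x + 1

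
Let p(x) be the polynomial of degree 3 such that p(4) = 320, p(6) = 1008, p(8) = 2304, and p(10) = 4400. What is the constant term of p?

0

Write p(x) = ax^3 + bx^2 + cx + d. Substituting each data point gives a linear system:
  64a + 16b + 4c + d = 320
  216a + 36b + 6c + d = 1008
  512a + 64b + 8c + d = 2304
  1000a + 100b + 10c + d = 4400
Solving the system yields a = 4, b = 4, c = 0, d = 0.
So p(x) = 4x^3 + 4x^2.
The constant term is 0.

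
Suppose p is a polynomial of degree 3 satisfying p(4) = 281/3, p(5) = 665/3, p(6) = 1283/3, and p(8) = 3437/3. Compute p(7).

2189/3

Write p(u) = au^3 + bu^2 + cu + d. Substituting each data point gives a linear system:
  64a + 16b + 4c + d = 281/3
  125a + 25b + 5c + d = 665/3
  216a + 36b + 6c + d = 1283/3
  512a + 64b + 8c + d = 3437/3
Solving the system yields a = 3, b = -6, c = -1, d = 5/3.
So p(u) = 3u³ - 6u² - u + 5/3.
Then p(7) = 2189/3.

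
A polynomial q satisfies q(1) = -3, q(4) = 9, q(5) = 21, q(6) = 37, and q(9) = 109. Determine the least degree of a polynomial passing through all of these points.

Divided differences on the nodes 1, 4, 5, 6, 9:
  order 0: -3  9  21  37  109
  order 1: 4  12  16  24
  order 2: 2  2  2
  order 3: 0  0
  order 4: 0
The order-2 divided differences are all 2 (nonzero) and every higher order vanishes, so the data lies on a polynomial of degree exactly 2.

2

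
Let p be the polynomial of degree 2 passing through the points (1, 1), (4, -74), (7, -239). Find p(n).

p(n) = -5n^2 + 6

Write p(n) = an^2 + bn + c. Substituting each data point gives a linear system:
  a + b + c = 1
  16a + 4b + c = -74
  49a + 7b + c = -239
Solving the system yields a = -5, b = 0, c = 6.
So p(n) = -5n^2 + 6.
Check: p(4) = -74. ✓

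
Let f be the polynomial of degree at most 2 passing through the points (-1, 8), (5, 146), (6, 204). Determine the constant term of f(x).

Write f(x) = ax^2 + bx + c. Substituting each data point gives a linear system:
  a - b + c = 8
  25a + 5b + c = 146
  36a + 6b + c = 204
Solving the system yields a = 5, b = 3, c = 6.
So f(x) = 5x² + 3x + 6.
The constant term is 6.

6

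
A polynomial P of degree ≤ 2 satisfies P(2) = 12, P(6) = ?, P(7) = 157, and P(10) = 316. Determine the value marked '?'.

116

The 3 known points determine the degree-2 polynomial uniquely.
Write P(t) = at^2 + bt + c. Substituting each data point gives a linear system:
  4a + 2b + c = 12
  49a + 7b + c = 157
  100a + 10b + c = 316
Solving the system yields a = 3, b = 2, c = -4.
So P(t) = 3t^2 + 2t - 4.
Then P(6) = 116.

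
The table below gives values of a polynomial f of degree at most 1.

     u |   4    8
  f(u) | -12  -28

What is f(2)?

-4

Write f(u) = au + b. Substituting each data point gives a linear system:
  4a + b = -12
  8a + b = -28
Solving the system yields a = -4, b = 4.
So f(u) = -4u + 4.
Then f(2) = -4.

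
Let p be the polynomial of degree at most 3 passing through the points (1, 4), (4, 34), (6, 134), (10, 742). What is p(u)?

Write p(u) = au^3 + bu^2 + cu + d. Substituting each data point gives a linear system:
  a + b + c + d = 4
  64a + 16b + 4c + d = 34
  216a + 36b + 6c + d = 134
  1000a + 100b + 10c + d = 742
Solving the system yields a = 1, b = -3, c = 4, d = 2.
So p(u) = u^3 - 3u^2 + 4u + 2.
Check: p(10) = 742. ✓

p(u) = u^3 - 3u^2 + 4u + 2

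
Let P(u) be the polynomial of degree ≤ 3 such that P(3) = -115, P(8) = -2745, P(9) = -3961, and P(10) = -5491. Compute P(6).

-1111

Write P(u) = au^3 + bu^2 + cu + d. Substituting each data point gives a linear system:
  27a + 9b + 3c + d = -115
  512a + 64b + 8c + d = -2745
  729a + 81b + 9c + d = -3961
  1000a + 100b + 10c + d = -5491
Solving the system yields a = -6, b = 5, c = 1, d = -1.
So P(u) = -6u^3 + 5u^2 + u - 1.
Then P(6) = -1111.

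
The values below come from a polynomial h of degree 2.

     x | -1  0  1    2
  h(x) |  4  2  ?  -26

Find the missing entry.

-8

On equispaced nodes a degree-2 polynomial has vanishing third forward difference, so
  - h(-1) + 3·h(0) - 3·h(1) + h(2) = 0.
Substituting the known values and solving for h(1):
  -3·h(1) = 24
  h(1) = -8.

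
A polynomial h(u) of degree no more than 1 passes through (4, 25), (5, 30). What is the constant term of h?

Write h(u) = au + b. Substituting each data point gives a linear system:
  4a + b = 25
  5a + b = 30
Solving the system yields a = 5, b = 5.
So h(u) = 5u + 5.
The constant term is 5.

5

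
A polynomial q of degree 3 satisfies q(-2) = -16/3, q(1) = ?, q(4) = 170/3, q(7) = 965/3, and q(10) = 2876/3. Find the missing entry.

The 4 known points determine the degree-3 polynomial uniquely.
Write q(x) = ax^3 + bx^2 + cx + d. Substituting each data point gives a linear system:
  -8a + 4b - 2c + d = -16/3
  64a + 16b + 4c + d = 170/3
  343a + 49b + 7c + d = 965/3
  1000a + 100b + 10c + d = 2876/3
Solving the system yields a = 1, b = -1/3, c = -1, d = 2.
So q(x) = x^3 - (1/3)x^2 - x + 2.
Then q(1) = 5/3.

5/3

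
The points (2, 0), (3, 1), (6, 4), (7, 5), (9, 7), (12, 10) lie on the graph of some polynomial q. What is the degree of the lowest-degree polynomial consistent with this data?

1

Divided differences on the nodes 2, 3, 6, 7, 9, 12:
  order 0: 0  1  4  5  7  10
  order 1: 1  1  1  1  1
  order 2: 0  0  0  0
  order 3: 0  0  0
  order 4: 0  0
  order 5: 0
The order-1 divided differences are all 1 (nonzero) and every higher order vanishes, so the data lies on a polynomial of degree exactly 1.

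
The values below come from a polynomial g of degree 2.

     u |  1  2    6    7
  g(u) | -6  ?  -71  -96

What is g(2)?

-11

The 3 known points determine the degree-2 polynomial uniquely.
Write g(u) = au^2 + bu + c. Substituting each data point gives a linear system:
  a + b + c = -6
  36a + 6b + c = -71
  49a + 7b + c = -96
Solving the system yields a = -2, b = 1, c = -5.
So g(u) = -2u^2 + u - 5.
Then g(2) = -11.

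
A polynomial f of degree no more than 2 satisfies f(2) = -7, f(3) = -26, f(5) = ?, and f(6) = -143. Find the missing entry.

-94

The 3 known points determine the degree-2 polynomial uniquely.
Write f(n) = an^2 + bn + c. Substituting each data point gives a linear system:
  4a + 2b + c = -7
  9a + 3b + c = -26
  36a + 6b + c = -143
Solving the system yields a = -5, b = 6, c = 1.
So f(n) = -5n^2 + 6n + 1.
Then f(5) = -94.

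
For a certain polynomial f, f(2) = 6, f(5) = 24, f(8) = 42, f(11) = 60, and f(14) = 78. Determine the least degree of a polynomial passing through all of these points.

1

Forward differences of the values at n = 2, 5, 8, 11, 14:
  f  : 6  24  42  60  78
  Δ  : 18  18  18  18
  Δ^2: 0  0  0
  Δ^3: 0  0
  Δ^4: 0
The first differences are constant (18) and nonzero, while all higher differences vanish, so the minimal degree is 1.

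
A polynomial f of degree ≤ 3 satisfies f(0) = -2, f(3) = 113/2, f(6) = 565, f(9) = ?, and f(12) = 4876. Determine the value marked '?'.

4019/2

On equispaced nodes a degree-3 polynomial has vanishing fourth forward difference, so
  f(0) - 4·f(3) + 6·f(6) - 4·f(9) + f(12) = 0.
Substituting the known values and solving for f(9):
  -4·f(9) = -8038
  f(9) = 4019/2.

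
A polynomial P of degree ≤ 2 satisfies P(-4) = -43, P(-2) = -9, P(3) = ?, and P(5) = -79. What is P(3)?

-29

The 3 known points determine the degree-2 polynomial uniquely.
Write P(n) = an^2 + bn + c. Substituting each data point gives a linear system:
  16a - 4b + c = -43
  4a - 2b + c = -9
  25a + 5b + c = -79
Solving the system yields a = -3, b = -1, c = 1.
So P(n) = -3n² - n + 1.
Then P(3) = -29.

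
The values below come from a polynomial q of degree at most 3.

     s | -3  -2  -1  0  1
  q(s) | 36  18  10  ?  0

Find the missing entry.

6

The 4 known points determine the degree-3 polynomial uniquely.
Write q(s) = as^3 + bs^2 + cs + d. Substituting each data point gives a linear system:
  -27a + 9b - 3c + d = 36
  -8a + 4b - 2c + d = 18
  -a + b - c + d = 10
  a + b + c + d = 0
Solving the system yields a = -1, b = -1, c = -4, d = 6.
So q(s) = -s^3 - s^2 - 4s + 6.
Then q(0) = 6.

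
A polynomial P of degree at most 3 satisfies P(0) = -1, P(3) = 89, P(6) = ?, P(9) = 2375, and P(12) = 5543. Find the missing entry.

On equispaced nodes a degree-3 polynomial has vanishing fourth forward difference, so
  P(0) - 4·P(3) + 6·P(6) - 4·P(9) + P(12) = 0.
Substituting the known values and solving for P(6):
  6·P(6) = 4314
  P(6) = 719.

719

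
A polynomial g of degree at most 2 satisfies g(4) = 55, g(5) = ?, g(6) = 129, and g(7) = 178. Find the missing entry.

88

The 3 known points determine the degree-2 polynomial uniquely.
Write g(u) = au^2 + bu + c. Substituting each data point gives a linear system:
  16a + 4b + c = 55
  36a + 6b + c = 129
  49a + 7b + c = 178
Solving the system yields a = 4, b = -3, c = 3.
So g(u) = 4u^2 - 3u + 3.
Then g(5) = 88.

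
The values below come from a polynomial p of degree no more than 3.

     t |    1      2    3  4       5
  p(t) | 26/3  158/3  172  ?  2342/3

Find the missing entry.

The 4 known points determine the degree-3 polynomial uniquely.
Write p(t) = at^3 + bt^2 + ct + d. Substituting each data point gives a linear system:
  a + b + c + d = 26/3
  8a + 4b + 2c + d = 158/3
  27a + 9b + 3c + d = 172
  125a + 25b + 5c + d = 2342/3
Solving the system yields a = 6, b = 5/3, c = -3, d = 4.
So p(t) = 6t³ + (5/3)t² - 3t + 4.
Then p(4) = 1208/3.

1208/3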